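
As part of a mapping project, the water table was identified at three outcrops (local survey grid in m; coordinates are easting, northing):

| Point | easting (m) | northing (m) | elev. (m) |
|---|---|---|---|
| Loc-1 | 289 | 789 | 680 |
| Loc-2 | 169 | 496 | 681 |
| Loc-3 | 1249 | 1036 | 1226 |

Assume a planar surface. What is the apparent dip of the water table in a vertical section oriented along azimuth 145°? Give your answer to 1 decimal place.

Let the plane be z = a·easting + b·northing + c.
Loc-2−Loc-1: −120a − 293b = 1;  Loc-3−Loc-1: 960a + 247b = 546.
Solving gives a = 0.63672, b = −0.26419.
Unit vector along 145° is (sin 145°, cos 145°) = (0.5736, -0.8192).
Slope in that direction = a·(0.5736) + b·(-0.8192) = 0.58162.
Apparent dip = arctan|0.58162| = 30.2° (true dip is 34.6°, so apparent ≤ true as expected).

30.2°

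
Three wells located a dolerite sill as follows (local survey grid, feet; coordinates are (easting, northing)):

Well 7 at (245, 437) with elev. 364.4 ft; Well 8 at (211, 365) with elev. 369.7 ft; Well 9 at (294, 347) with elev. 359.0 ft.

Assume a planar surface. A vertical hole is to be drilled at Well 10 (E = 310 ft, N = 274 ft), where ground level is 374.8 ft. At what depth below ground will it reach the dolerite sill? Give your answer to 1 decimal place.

17.1 ft

Let the plane be z = a·E + b·N + c.
Well 8−Well 7: −34a − 72b = 5.3;  Well 9−Well 7: 49a − 90b = −5.4.
Solving gives a = −0.13142, b = −0.01155.
Then c = 364.4 − a·245 − b·437 = 401.65.
At (310, 274): z_contact = −40.74 − 3.17 + 401.65 = 357.74 ft.
Depth below ground = 374.8 − 357.74 = 17.1 ft.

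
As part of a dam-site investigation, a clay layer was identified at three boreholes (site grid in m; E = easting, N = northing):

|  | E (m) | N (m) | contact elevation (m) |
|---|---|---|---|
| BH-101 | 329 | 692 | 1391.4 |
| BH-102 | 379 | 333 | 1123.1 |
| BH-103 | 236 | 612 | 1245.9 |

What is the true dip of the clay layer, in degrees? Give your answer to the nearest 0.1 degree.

Let the plane be z = a·E + b·N + c.
BH-102−BH-101: 50a − 359b = −268.3;  BH-103−BH-101: −93a − 80b = −145.5.
Solving gives a = 0.82303, b = 0.86198.
Gradient magnitude |∇z| = √(a² + b²) = √(0.67737 + 0.74301) = 1.19180.
True dip = arctan(1.19180) = 50.0°, dipping toward SW (azimuth ≈ 224°).

50.0°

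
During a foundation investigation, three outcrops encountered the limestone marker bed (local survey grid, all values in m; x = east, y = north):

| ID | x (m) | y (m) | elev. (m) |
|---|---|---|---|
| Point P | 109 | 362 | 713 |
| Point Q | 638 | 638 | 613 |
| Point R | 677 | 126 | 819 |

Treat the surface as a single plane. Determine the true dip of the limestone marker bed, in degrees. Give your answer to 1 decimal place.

21.9°

Let the plane be z = a·x + b·y + c.
Point Q−Point P: 529a + 276b = −100;  Point R−Point P: 568a − 236b = 106.
Solving gives a = 0.02008, b = −0.40081.
Gradient magnitude |∇z| = √(a² + b²) = √(0.00040 + 0.16065) = 0.40132.
True dip = arctan(0.40132) = 21.9°, dipping toward N (azimuth ≈ 357°).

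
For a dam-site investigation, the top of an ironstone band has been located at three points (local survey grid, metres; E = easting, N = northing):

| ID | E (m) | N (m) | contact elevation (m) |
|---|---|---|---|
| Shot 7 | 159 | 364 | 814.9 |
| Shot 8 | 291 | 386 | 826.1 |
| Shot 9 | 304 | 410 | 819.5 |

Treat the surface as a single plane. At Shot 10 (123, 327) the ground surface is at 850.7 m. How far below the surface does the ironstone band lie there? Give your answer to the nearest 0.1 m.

27.9 m

Let the plane be z = a·E + b·N + c.
Shot 8−Shot 7: 132a + 22b = 11.2;  Shot 9−Shot 7: 145a + 46b = 4.6.
Solving gives a = 0.14365, b = −0.35281.
Then c = 814.9 − a·159 − b·364 = 920.48.
At (123, 327): z_contact = 17.67 − 115.37 + 920.48 = 822.78 m.
Depth below ground = 850.7 − 822.78 = 27.9 m.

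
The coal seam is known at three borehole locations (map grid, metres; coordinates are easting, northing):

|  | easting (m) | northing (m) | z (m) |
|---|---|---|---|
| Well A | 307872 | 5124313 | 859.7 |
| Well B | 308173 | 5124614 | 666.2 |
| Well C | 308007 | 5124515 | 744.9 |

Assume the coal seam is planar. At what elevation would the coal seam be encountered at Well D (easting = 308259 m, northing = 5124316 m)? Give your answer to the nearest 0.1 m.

Two edge vectors: Well A→Well B = (301, 301, -193.5), Well A→Well C = (135, 202, -114.8).
Normal n = (Well A→Well B) × (Well A→Well C) = (4532.2, 8432.3, 20167).
So ∂z/∂easting = −n_x/n_z = −0.224733475 and ∂z/∂northing = −n_y/n_z = −0.418123667.
Intercept c from Well A: 859.7 + 69189.14 + 2142596.54 = 2212645.39.
At (308259, 5124316): z = −69276.1 − 2142597.8 + 2212645.39 = 771.5 m.

771.5 m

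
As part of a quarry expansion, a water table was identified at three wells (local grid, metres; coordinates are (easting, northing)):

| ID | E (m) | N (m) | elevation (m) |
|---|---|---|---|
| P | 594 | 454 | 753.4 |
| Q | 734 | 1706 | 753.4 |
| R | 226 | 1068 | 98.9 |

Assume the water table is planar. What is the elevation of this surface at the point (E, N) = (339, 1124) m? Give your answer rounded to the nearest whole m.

Let the plane be z = a·E + b·N + c.
Q−P: 140a + 1252b = 0;  R−P: −368a + 614b = −654.5.
Solving gives a = 1.49888, b = −0.16761.
Then c = 753.4 − a·594 − b·454 = −60.84.
At (339, 1124): z = 508.1 − 188.4 − 60.84 = 258.9 m.

259 m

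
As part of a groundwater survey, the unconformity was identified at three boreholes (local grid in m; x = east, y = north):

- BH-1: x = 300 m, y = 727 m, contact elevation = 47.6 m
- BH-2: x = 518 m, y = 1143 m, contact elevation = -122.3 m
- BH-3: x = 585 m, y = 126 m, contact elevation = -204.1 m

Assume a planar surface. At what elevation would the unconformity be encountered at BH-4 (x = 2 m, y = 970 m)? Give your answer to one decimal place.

300.8 m

Two edge vectors: BH-1→BH-2 = (218, 416, -169.9), BH-1→BH-3 = (285, -601, -251.7).
Normal n = (BH-1→BH-2) × (BH-1→BH-3) = (-206817.1, 6449.1, -249578).
So ∂z/∂x = −n_x/n_z = −0.828667 and ∂z/∂y = −n_y/n_z = 0.025840.
Intercept c from BH-1: 47.6 + 248.60 − 18.79 = 277.41.
At (2, 970): z = −1.7 + 25.1 + 277.41 = 300.8 m.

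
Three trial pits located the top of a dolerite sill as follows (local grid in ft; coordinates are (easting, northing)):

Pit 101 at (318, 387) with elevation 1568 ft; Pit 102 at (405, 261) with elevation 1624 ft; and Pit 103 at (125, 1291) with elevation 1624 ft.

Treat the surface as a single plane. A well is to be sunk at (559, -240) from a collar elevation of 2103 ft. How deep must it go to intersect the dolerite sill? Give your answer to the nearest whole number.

Let the plane be z = a·E + b·N + c.
Pit 102−Pit 101: 87a − 126b = 56;  Pit 103−Pit 101: −193a + 904b = 56.
Solving gives a = 1.06166, b = 0.28861.
Then c = 1568 − a·318 − b·387 = 1118.70.
At (559, -240): z_contact = 593.5 − 69.3 + 1118.70 = 1642.9 ft.
Depth below ground = 2103 − 1642.9 = 460 ft.

460 ft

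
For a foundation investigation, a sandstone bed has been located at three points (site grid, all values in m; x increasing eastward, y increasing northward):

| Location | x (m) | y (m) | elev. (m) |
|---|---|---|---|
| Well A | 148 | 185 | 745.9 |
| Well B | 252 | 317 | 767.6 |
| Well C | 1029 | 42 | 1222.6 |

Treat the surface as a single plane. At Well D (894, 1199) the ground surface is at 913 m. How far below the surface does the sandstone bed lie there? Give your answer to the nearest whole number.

27 m

Two edge vectors: Well A→Well B = (104, 132, 21.7), Well A→Well C = (881, -143, 476.7).
Normal n = (Well A→Well B) × (Well A→Well C) = (66027.5, -30459.1, -131164).
So ∂z/∂x = −n_x/n_z = 0.50340 and ∂z/∂y = −n_y/n_z = −0.23222.
Intercept c from Well A: 745.9 − 74.50 + 42.96 = 714.36.
At (894, 1199): z_contact = 450.0 − 278.4 + 714.36 = 886.0 m.
Depth below ground = 913 − 886.0 = 27 m.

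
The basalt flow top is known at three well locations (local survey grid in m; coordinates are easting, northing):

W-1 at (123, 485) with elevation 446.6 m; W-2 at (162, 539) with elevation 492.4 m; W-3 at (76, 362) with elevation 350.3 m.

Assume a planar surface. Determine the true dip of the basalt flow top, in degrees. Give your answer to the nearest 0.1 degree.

36.3°

Let the plane be z = a·easting + b·northing + c.
W-2−W-1: 39a + 54b = 45.8;  W-3−W-1: −47a − 123b = −96.3.
Solving gives a = 0.19177, b = 0.70965.
Gradient magnitude |∇z| = √(a² + b²) = √(0.03677 + 0.50360) = 0.73510.
True dip = arctan(0.73510) = 36.3°, dipping toward SSW (azimuth ≈ 195°).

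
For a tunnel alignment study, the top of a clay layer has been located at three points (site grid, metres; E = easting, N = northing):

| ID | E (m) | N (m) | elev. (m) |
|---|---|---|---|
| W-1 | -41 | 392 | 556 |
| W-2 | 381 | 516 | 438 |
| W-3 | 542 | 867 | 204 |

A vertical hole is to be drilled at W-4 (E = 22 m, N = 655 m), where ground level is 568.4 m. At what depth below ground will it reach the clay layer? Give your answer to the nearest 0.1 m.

Let the plane be z = a·E + b·N + c.
W-2−W-1: 422a + 124b = −118;  W-3−W-1: 583a + 475b = −352.
Solving gives a = −0.09677, b = −0.62228.
Then c = 556 − a·-41 − b·392 = 795.97.
At (22, 655): z_contact = −2.13 − 407.59 + 795.97 = 386.24 m.
Depth below ground = 568.4 − 386.24 = 182.2 m.

182.2 m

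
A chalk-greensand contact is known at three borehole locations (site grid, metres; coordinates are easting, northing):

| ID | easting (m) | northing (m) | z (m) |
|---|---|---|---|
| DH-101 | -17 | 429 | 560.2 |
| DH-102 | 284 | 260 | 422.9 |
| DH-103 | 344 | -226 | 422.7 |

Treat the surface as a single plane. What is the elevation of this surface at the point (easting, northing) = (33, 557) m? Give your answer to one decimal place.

Two edge vectors: DH-101→DH-102 = (301, -169, -137.3), DH-101→DH-103 = (361, -655, -137.5).
Normal n = (DH-101→DH-102) × (DH-101→DH-103) = (-66694, -8177.8, -136146).
So ∂z/∂easting = −n_x/n_z = −0.48987 and ∂z/∂northing = −n_y/n_z = −0.06007.
Intercept c from DH-101: 560.2 − 8.33 + 25.77 = 577.64.
At (33, 557): z = −16.2 − 33.5 + 577.64 = 528.0 m.

528.0 m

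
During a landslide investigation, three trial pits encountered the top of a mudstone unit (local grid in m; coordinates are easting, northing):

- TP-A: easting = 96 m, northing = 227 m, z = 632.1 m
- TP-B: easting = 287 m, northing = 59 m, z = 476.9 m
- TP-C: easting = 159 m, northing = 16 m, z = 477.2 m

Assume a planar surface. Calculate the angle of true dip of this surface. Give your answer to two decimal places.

Let the plane be z = a·easting + b·northing + c.
TP-B−TP-A: 191a − 168b = −155.2;  TP-C−TP-A: 63a − 211b = −154.9.
Solving gives a = −0.22627, b = 0.66656.
Gradient magnitude |∇z| = √(a² + b²) = √(0.05120 + 0.44431) = 0.70392.
True dip = arctan(0.70392) = 35.14°, dipping toward SSE (azimuth ≈ 161°).

35.14°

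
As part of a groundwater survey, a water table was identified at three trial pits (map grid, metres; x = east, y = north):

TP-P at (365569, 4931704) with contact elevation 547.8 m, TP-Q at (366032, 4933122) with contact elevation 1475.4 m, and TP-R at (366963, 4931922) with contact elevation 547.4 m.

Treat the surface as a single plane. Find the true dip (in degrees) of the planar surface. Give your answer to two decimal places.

34.91°

Two edge vectors: TP-P→TP-Q = (463, 1418, 927.6), TP-P→TP-R = (1394, 218, -0.4).
Normal n = (TP-P→TP-Q) × (TP-P→TP-R) = (-202784, 1293259.6, -1875758).
So ∂z/∂x = −n_x/n_z = −0.10811 and ∂z/∂y = −n_y/n_z = 0.68946.
Gradient magnitude |∇z| = √(a² + b²) = √(0.01169 + 0.47535) = 0.69788.
True dip = arctan(0.69788) = 34.91°, dipping toward S (azimuth ≈ 171°).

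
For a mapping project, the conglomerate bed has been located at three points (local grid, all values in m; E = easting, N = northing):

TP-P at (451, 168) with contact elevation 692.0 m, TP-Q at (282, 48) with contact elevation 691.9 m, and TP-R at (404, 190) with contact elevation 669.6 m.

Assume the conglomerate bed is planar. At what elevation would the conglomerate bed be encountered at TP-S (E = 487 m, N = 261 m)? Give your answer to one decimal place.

664.8 m

Let the plane be z = a·E + b·N + c.
TP-Q−TP-P: −169a − 120b = −0.1;  TP-R−TP-P: −47a + 22b = −22.4.
Solving gives a = 0.28748, b = −0.40403.
Then c = 692 − a·451 − b·168 = 630.23.
At (487, 261): z = 140.0 − 105.5 + 630.23 = 664.8 m.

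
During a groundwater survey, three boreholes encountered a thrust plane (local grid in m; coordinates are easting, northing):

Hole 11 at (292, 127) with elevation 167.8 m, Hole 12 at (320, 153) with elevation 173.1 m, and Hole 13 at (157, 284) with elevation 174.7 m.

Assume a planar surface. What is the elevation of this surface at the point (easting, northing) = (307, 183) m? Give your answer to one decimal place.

Two edge vectors: Hole 11→Hole 12 = (28, 26, 5.3), Hole 11→Hole 13 = (-135, 157, 6.9).
Normal n = (Hole 11→Hole 12) × (Hole 11→Hole 13) = (-652.7, -908.7, 7906).
So ∂z/∂easting = −n_x/n_z = 0.08256 and ∂z/∂northing = −n_y/n_z = 0.11494.
Intercept c from Hole 11: 167.8 − 24.11 − 14.60 = 129.10.
At (307, 183): z = 25.3 + 21.0 + 129.10 = 175.5 m.

175.5 m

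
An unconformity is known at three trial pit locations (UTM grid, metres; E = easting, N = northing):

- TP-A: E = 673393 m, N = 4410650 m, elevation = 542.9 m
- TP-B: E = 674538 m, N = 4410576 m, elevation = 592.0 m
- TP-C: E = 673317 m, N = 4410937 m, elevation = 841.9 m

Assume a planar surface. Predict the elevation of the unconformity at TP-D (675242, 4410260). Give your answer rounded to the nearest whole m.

Two edge vectors: TP-A→TP-B = (1145, -74, 49.1), TP-A→TP-C = (-76, 287, 299).
Normal n = (TP-A→TP-B) × (TP-A→TP-C) = (-36217.7, -346086.6, 322991).
So ∂z/∂E = −n_x/n_z = 0.11213223 and ∂z/∂N = −n_y/n_z = 1.07150540.
Intercept c from TP-A: 542.9 − 75509.06 − 4726035.28 = −4801001.44.
At (675242, 4410260): z = 75716.4 + 4725617.4 − 4801001.44 = 332.3 m.

332 m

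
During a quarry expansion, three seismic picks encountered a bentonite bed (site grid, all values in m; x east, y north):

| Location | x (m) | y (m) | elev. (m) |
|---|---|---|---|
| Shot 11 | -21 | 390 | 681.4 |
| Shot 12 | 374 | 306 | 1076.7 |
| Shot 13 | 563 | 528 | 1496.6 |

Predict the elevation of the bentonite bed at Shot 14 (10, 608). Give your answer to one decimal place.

910.1 m

Two edge vectors: Shot 11→Shot 12 = (395, -84, 395.3), Shot 11→Shot 13 = (584, 138, 815.2).
Normal n = (Shot 11→Shot 12) × (Shot 11→Shot 13) = (-123028.2, -91148.8, 103566).
So ∂z/∂x = −n_x/n_z = 1.18792 and ∂z/∂y = −n_y/n_z = 0.88010.
Intercept c from Shot 11: 681.4 + 24.95 − 343.24 = 363.11.
At (10, 608): z = 11.9 + 535.1 + 363.11 = 910.1 m.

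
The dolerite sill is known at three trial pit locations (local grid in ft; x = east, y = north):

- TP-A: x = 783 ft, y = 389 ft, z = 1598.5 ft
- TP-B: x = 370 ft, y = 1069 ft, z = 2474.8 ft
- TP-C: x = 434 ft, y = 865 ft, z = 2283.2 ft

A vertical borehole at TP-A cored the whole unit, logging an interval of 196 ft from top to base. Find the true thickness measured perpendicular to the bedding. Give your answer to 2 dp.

118.48 ft

Let the plane be z = a·x + b·y + c.
TP-B−TP-A: −413a + 680b = 876.3;  TP-C−TP-A: −349a + 476b = 684.7.
Solving gives a = −1.19015, b = 0.56584.
|∇z| = √(a²+b²) = 1.31781, so dip δ = arctan(1.31781) = 52.81°.
True thickness = vertical thickness × cos δ = 196 × cos 52.81° = 118.48 ft.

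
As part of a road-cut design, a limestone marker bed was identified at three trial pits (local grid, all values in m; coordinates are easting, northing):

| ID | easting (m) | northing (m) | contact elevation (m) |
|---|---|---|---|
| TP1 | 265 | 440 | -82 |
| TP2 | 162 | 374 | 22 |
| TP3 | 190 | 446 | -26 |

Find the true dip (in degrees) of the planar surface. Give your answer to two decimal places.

Two edge vectors: TP1→TP2 = (-103, -66, 104), TP1→TP3 = (-75, 6, 56).
Normal n = (TP1→TP2) × (TP1→TP3) = (-4320, -2032, -5568).
So ∂z/∂easting = −n_x/n_z = −0.77586 and ∂z/∂northing = −n_y/n_z = −0.36494.
Gradient magnitude |∇z| = √(a² + b²) = √(0.60196 + 0.13318) = 0.85741.
True dip = arctan(0.85741) = 40.61°, dipping toward ENE (azimuth ≈ 065°).

40.61°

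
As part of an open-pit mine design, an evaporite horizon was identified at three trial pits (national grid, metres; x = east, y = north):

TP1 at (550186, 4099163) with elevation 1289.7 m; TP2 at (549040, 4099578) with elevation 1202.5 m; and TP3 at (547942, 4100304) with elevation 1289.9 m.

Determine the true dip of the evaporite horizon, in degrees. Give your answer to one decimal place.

30.3°

Let the plane be z = a·x + b·y + c.
TP2−TP1: −1146a + 415b = −87.2;  TP3−TP1: −2244a + 1141b = 0.2.
Solving gives a = 0.26461, b = 0.52058.
Gradient magnitude |∇z| = √(a² + b²) = √(0.07002 + 0.27100) = 0.58396.
True dip = arctan(0.58396) = 30.3°, dipping toward SSW (azimuth ≈ 207°).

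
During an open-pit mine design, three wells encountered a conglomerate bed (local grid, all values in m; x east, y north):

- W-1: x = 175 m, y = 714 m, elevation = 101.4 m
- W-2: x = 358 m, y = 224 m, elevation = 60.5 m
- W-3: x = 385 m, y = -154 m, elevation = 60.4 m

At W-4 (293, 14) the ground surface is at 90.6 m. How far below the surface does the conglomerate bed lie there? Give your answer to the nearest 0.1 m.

Two edge vectors: W-1→W-2 = (183, -490, -40.9), W-1→W-3 = (210, -868, -41).
Normal n = (W-1→W-2) × (W-1→W-3) = (-15411.2, -1086, -55944).
So ∂z/∂x = −n_x/n_z = −0.27548 and ∂z/∂y = −n_y/n_z = −0.01941.
Intercept c from W-1: 101.4 + 48.21 + 13.86 = 163.47.
At (293, 14): z_contact = −80.71 − 0.27 + 163.47 = 82.48 m.
Depth below ground = 90.6 − 82.48 = 8.1 m.

8.1 m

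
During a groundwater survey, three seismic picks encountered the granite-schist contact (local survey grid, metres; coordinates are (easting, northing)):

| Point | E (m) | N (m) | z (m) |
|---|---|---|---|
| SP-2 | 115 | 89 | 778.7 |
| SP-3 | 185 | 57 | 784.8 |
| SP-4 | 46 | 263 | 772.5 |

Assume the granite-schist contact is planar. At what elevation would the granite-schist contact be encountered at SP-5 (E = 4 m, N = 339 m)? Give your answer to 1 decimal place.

768.8 m

Let the plane be z = a·E + b·N + c.
SP-3−SP-2: 70a − 32b = 6.1;  SP-4−SP-2: −69a + 174b = −6.2.
Solving gives a = 0.08654, b = −0.00131.
Then c = 778.7 − a·115 − b·89 = 768.86.
At (4, 339): z = 0.3 − 0.4 + 768.86 = 768.8 m.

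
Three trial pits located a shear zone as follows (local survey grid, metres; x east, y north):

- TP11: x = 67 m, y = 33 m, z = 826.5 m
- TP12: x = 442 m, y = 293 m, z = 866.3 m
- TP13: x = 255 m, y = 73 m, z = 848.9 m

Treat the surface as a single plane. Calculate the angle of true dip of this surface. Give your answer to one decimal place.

Two edge vectors: TP11→TP12 = (375, 260, 39.8), TP11→TP13 = (188, 40, 22.4).
Normal n = (TP11→TP12) × (TP11→TP13) = (4232, -917.6, -33880).
So ∂z/∂x = −n_x/n_z = 0.12491 and ∂z/∂y = −n_y/n_z = −0.02708.
Gradient magnitude |∇z| = √(a² + b²) = √(0.01560 + 0.00073) = 0.12781.
True dip = arctan(0.12781) = 7.3°, dipping toward WNW (azimuth ≈ 282°).

7.3°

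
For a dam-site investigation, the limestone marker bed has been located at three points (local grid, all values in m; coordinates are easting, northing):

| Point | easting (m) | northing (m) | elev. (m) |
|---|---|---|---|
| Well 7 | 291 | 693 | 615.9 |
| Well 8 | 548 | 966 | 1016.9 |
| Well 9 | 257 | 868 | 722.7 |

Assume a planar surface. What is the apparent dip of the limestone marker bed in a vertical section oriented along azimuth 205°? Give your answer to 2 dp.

Two edge vectors: Well 7→Well 8 = (257, 273, 401), Well 7→Well 9 = (-34, 175, 106.8).
Normal n = (Well 7→Well 8) × (Well 7→Well 9) = (-41018.6, -41081.6, 54257).
So ∂z/∂easting = −n_x/n_z = 0.75601 and ∂z/∂northing = −n_y/n_z = 0.75717.
Unit vector along 205° is (sin 205°, cos 205°) = (-0.4226, -0.9063).
Slope in that direction = a·(-0.4226) + b·(-0.9063) = −1.00573.
Apparent dip = arctan|1.00573| = 45.16° (true dip is 46.9°, so apparent ≤ true as expected).

45.16°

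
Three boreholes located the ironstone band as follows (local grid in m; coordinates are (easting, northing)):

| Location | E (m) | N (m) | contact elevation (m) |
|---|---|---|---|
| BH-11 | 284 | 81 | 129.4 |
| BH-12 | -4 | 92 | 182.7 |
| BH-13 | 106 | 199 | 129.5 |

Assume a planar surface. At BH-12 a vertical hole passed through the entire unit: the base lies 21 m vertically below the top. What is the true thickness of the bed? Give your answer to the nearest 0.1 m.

19.8 m

Two edge vectors: BH-11→BH-12 = (-288, 11, 53.3), BH-11→BH-13 = (-178, 118, 0.1).
Normal n = (BH-11→BH-12) × (BH-11→BH-13) = (-6288.3, -9458.6, -32026).
So ∂z/∂E = −n_x/n_z = −0.19635 and ∂z/∂N = −n_y/n_z = −0.29534.
|∇z| = √(a²+b²) = 0.35465, so dip δ = arctan(0.35465) = 19.53°.
True thickness = vertical thickness × cos δ = 21 × cos 19.53° = 19.8 m.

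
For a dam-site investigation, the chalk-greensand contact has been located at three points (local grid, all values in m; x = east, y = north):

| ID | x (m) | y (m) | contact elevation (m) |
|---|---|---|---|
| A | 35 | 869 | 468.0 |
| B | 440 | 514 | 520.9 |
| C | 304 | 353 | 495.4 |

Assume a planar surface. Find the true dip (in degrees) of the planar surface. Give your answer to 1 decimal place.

Two edge vectors: A→B = (405, -355, 52.9), A→C = (269, -516, 27.4).
Normal n = (A→B) × (A→C) = (17569.4, 3133.1, -113485).
So ∂z/∂x = −n_x/n_z = 0.15482 and ∂z/∂y = −n_y/n_z = 0.02761.
Gradient magnitude |∇z| = √(a² + b²) = √(0.02397 + 0.00076) = 0.15726.
True dip = arctan(0.15726) = 8.9°, dipping toward W (azimuth ≈ 260°).

8.9°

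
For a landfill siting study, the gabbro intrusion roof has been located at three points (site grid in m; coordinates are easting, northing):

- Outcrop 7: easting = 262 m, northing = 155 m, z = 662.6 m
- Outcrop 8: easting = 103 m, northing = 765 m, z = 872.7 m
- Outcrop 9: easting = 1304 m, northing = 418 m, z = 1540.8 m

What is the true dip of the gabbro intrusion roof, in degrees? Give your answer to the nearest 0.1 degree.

41.5°

Let the plane be z = a·easting + b·northing + c.
Outcrop 8−Outcrop 7: −159a + 610b = 210.1;  Outcrop 9−Outcrop 7: 1042a + 263b = 878.2.
Solving gives a = 0.70921, b = 0.52929.
Gradient magnitude |∇z| = √(a² + b²) = √(0.50298 + 0.28014) = 0.88494.
True dip = arctan(0.88494) = 41.5°, dipping toward SW (azimuth ≈ 233°).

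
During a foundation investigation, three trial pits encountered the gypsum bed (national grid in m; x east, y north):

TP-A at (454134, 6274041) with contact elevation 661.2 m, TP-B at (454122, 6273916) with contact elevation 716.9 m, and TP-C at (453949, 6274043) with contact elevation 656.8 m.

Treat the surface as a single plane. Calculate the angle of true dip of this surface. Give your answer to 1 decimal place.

Let the plane be z = a·x + b·y + c.
TP-B−TP-A: −12a − 125b = 55.7;  TP-C−TP-A: −185a + 2b = −4.4.
Solving gives a = 0.01895, b = −0.44742.
Gradient magnitude |∇z| = √(a² + b²) = √(0.00036 + 0.20018) = 0.44782.
True dip = arctan(0.44782) = 24.1°, dipping toward N (azimuth ≈ 358°).

24.1°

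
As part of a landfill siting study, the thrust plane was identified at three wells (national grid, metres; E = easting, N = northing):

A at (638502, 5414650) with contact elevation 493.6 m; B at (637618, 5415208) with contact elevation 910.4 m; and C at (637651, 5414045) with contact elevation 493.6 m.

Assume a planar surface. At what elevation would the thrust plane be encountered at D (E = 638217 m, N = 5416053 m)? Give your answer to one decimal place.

1057.6 m

Let the plane be z = a·E + b·N + c.
B−A: −884a + 558b = 416.8;  C−A: −851a − 605b = 0.
Solving gives a = −0.249746949, b = 0.351296948.
Then c = 493.6 − a·638502 − b·5414650 = −1742192.49.
At (638217, 5416053): z = −159392.7 + 1902642.9 − 1742192.49 = 1057.6 m.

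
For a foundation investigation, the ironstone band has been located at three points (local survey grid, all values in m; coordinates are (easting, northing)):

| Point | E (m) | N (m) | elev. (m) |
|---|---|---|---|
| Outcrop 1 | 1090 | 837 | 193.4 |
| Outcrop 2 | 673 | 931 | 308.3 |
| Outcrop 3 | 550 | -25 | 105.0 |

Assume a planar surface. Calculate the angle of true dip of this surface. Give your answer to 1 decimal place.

18.1°

Let the plane be z = a·E + b·N + c.
Outcrop 2−Outcrop 1: −417a + 94b = 114.9;  Outcrop 3−Outcrop 1: −540a − 862b = −88.4.
Solving gives a = −0.22119, b = 0.24112.
Gradient magnitude |∇z| = √(a² + b²) = √(0.04892 + 0.05814) = 0.32720.
True dip = arctan(0.32720) = 18.1°, dipping toward SE (azimuth ≈ 137°).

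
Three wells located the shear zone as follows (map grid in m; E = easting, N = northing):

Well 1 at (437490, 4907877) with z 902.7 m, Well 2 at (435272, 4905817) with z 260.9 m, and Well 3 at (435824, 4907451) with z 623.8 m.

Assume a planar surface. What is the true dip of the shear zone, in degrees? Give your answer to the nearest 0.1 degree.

Let the plane be z = a·E + b·N + c.
Well 2−Well 1: −2218a − 2060b = −641.8;  Well 3−Well 1: −1666a − 426b = −278.9.
Solving gives a = 0.12108, b = 0.18119.
Gradient magnitude |∇z| = √(a² + b²) = √(0.01466 + 0.03283) = 0.21792.
True dip = arctan(0.21792) = 12.3°, dipping toward SW (azimuth ≈ 214°).

12.3°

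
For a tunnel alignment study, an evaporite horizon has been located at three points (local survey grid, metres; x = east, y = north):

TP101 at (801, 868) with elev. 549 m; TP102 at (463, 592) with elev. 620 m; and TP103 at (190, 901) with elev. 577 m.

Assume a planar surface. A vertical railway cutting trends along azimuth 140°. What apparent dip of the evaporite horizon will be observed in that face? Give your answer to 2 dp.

Two edge vectors: TP101→TP102 = (-338, -276, 71), TP101→TP103 = (-611, 33, 28).
Normal n = (TP101→TP102) × (TP101→TP103) = (-10071, -33917, -179790).
So ∂z/∂x = −n_x/n_z = −0.05602 and ∂z/∂y = −n_y/n_z = −0.18865.
Unit vector along 140° is (sin 140°, cos 140°) = (0.6428, -0.7660).
Slope in that direction = a·(0.6428) + b·(-0.7660) = 0.10851.
Apparent dip = arctan|0.10851| = 6.19° (true dip is 11.1°, so apparent ≤ true as expected).

6.19°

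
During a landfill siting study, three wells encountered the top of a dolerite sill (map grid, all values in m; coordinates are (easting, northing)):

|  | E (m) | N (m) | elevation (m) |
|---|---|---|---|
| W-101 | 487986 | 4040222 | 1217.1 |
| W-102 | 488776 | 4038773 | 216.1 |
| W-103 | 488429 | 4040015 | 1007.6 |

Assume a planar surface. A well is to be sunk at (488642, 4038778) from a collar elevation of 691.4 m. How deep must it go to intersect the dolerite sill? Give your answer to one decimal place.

445.4 m

Two edge vectors: W-101→W-102 = (790, -1449, -1001), W-101→W-103 = (443, -207, -209.5).
Normal n = (W-101→W-102) × (W-101→W-103) = (96358.5, -277938, 478377).
So ∂z/∂E = −n_x/n_z = −0.201427953 and ∂z/∂N = −n_y/n_z = 0.581002013.
Intercept c from W-101: 1217.1 + 98294.02 − 2347377.12 = −2247865.99.
At (488642, 4038778): z_contact = −98426.16 + 2346538.15 − 2247865.99 = 246.00 m.
Depth below ground = 691.4 − 246.00 = 445.4 m.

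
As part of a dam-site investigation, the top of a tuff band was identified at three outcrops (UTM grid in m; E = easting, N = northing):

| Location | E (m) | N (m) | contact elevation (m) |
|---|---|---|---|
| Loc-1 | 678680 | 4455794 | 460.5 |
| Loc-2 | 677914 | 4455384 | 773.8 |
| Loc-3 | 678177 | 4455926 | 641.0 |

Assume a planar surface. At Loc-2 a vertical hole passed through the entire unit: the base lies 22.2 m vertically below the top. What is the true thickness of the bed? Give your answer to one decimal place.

Two edge vectors: Loc-1→Loc-2 = (-766, -410, 313.3), Loc-1→Loc-3 = (-503, 132, 180.5).
Normal n = (Loc-1→Loc-2) × (Loc-1→Loc-3) = (-115360.6, -19326.9, -307342).
So ∂z/∂E = −n_x/n_z = −0.37535 and ∂z/∂N = −n_y/n_z = −0.06288.
|∇z| = √(a²+b²) = 0.38058, so dip δ = arctan(0.38058) = 20.84°.
True thickness = vertical thickness × cos δ = 22.2 × cos 20.84° = 20.7 m.

20.7 m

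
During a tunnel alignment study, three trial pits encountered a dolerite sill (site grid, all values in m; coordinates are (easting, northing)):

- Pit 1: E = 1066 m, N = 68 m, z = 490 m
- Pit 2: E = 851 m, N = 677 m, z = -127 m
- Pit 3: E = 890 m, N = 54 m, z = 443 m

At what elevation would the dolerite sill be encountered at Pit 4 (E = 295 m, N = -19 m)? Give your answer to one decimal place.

307.1 m

Two edge vectors: Pit 1→Pit 2 = (-215, 609, -617), Pit 1→Pit 3 = (-176, -14, -47).
Normal n = (Pit 1→Pit 2) × (Pit 1→Pit 3) = (-37261, 98487, 110194).
So ∂z/∂E = −n_x/n_z = 0.338140 and ∂z/∂N = −n_y/n_z = −0.893760.
Intercept c from Pit 1: 490 − 360.46 + 60.78 = 190.32.
At (295, -19): z = 99.8 + 17.0 + 190.32 = 307.1 m.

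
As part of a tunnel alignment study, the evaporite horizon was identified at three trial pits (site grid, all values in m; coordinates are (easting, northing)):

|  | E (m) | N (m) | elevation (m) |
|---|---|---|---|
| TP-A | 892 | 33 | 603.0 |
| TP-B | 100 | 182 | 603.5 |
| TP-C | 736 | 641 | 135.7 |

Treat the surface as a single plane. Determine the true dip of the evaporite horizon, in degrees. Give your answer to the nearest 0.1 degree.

39.4°

Two edge vectors: TP-A→TP-B = (-792, 149, 0.5), TP-A→TP-C = (-156, 608, -467.3).
Normal n = (TP-A→TP-B) × (TP-A→TP-C) = (-69931.7, -370179.6, -458292).
So ∂z/∂E = −n_x/n_z = −0.15259 and ∂z/∂N = −n_y/n_z = −0.80774.
Gradient magnitude |∇z| = √(a² + b²) = √(0.02328 + 0.65244) = 0.82202.
True dip = arctan(0.82202) = 39.4°, dipping toward N (azimuth ≈ 011°).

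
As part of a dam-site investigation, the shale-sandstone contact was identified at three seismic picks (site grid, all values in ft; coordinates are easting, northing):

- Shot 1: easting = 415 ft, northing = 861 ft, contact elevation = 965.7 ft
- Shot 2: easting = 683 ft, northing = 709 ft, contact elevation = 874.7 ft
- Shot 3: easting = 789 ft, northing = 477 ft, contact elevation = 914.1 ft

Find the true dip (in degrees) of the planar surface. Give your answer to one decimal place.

36.3°

Let the plane be z = a·easting + b·northing + c.
Shot 2−Shot 1: 268a − 152b = −91;  Shot 3−Shot 1: 374a − 384b = −51.6.
Solving gives a = −0.58833, b = −0.43863.
Gradient magnitude |∇z| = √(a² + b²) = √(0.34613 + 0.19240) = 0.73385.
True dip = arctan(0.73385) = 36.3°, dipping toward NE (azimuth ≈ 053°).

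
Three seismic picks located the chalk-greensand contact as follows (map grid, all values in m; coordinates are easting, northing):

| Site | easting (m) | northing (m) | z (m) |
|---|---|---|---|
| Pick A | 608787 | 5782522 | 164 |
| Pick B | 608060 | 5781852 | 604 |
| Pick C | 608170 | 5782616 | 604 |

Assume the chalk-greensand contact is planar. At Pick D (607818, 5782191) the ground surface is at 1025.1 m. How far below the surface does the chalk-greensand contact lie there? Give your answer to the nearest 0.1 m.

218.2 m

Two edge vectors: Pick A→Pick B = (-727, -670, 440), Pick A→Pick C = (-617, 94, 440).
Normal n = (Pick A→Pick B) × (Pick A→Pick C) = (-336160, 48400, -481728).
So ∂z/∂easting = −n_x/n_z = −0.697821177 and ∂z/∂northing = −n_y/n_z = 0.100471635.
Intercept c from Pick A: 164 + 424824.46 − 580979.44 = −155990.98.
At (607818, 5782191): z_contact = −424148.27 + 580946.19 − 155990.98 = 806.93 m.
Depth below ground = 1025.1 − 806.93 = 218.2 m.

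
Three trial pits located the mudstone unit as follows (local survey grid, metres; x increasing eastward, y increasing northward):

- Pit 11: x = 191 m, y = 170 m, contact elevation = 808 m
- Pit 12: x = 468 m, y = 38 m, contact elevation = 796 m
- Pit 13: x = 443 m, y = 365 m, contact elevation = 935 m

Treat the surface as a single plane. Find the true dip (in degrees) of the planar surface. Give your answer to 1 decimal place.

Let the plane be z = a·x + b·y + c.
Pit 12−Pit 11: 277a − 132b = −12;  Pit 13−Pit 11: 252a + 195b = 127.
Solving gives a = 0.16526, b = 0.43771.
Gradient magnitude |∇z| = √(a² + b²) = √(0.02731 + 0.19159) = 0.46787.
True dip = arctan(0.46787) = 25.1°, dipping toward SSW (azimuth ≈ 201°).

25.1°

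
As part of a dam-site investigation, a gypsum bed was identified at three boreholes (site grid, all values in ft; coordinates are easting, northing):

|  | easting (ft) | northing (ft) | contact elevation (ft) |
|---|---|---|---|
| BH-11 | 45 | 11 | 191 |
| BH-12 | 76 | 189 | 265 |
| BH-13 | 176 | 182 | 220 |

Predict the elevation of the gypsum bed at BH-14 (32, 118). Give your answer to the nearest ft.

Let the plane be z = a·easting + b·northing + c.
BH-12−BH-11: 31a + 178b = 74;  BH-13−BH-11: 131a + 171b = 29.
Solving gives a = −0.41583, b = 0.48815.
Then c = 191 − a·45 − b·11 = 204.34.
At (32, 118): z = −13.3 + 57.6 + 204.34 = 248.6 ft.

249 ft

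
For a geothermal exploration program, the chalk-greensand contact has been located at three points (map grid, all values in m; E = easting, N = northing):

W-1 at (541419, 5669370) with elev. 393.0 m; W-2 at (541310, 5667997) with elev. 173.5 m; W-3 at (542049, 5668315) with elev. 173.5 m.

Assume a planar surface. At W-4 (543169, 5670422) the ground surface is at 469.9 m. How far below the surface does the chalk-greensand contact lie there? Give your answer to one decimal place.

27.4 m

Two edge vectors: W-1→W-2 = (-109, -1373, -219.5), W-1→W-3 = (630, -1055, -219.5).
Normal n = (W-1→W-2) × (W-1→W-3) = (69801, -162210.5, 979985).
So ∂z/∂E = −n_x/n_z = −0.071226600 and ∂z/∂N = −n_y/n_z = 0.165523452.
Intercept c from W-1: 393 + 38563.43 − 938413.69 = −899457.26.
At (543169, 5670422): z_contact = −38688.08 + 938587.82 − 899457.26 = 442.48 m.
Depth below ground = 469.9 − 442.48 = 27.4 m.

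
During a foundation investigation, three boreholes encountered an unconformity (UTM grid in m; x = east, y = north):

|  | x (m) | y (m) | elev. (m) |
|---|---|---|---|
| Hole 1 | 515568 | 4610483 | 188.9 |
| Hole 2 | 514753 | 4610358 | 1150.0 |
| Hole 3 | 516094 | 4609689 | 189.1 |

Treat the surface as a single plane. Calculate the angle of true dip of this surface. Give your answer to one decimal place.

52.1°

Two edge vectors: Hole 1→Hole 2 = (-815, -125, 961.1), Hole 1→Hole 3 = (526, -794, 0.2).
Normal n = (Hole 1→Hole 2) × (Hole 1→Hole 3) = (763088.4, 505701.6, 712860).
So ∂z/∂x = −n_x/n_z = −1.07046 and ∂z/∂y = −n_y/n_z = −0.70940.
Gradient magnitude |∇z| = √(a² + b²) = √(1.14589 + 0.50325) = 1.28419.
True dip = arctan(1.28419) = 52.1°, dipping toward ENE (azimuth ≈ 056°).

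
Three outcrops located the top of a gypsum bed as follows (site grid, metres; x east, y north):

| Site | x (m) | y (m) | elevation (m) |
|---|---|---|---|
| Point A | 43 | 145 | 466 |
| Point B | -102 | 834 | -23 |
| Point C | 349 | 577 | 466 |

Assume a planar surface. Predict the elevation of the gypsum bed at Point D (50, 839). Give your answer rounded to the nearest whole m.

92 m

Let the plane be z = a·x + b·y + c.
Point B−Point A: −145a + 689b = −489;  Point C−Point A: 306a + 432b = 0.
Solving gives a = 0.77246, b = −0.54716.
Then c = 466 − a·43 − b·145 = 512.12.
At (50, 839): z = 38.6 − 459.1 + 512.12 = 91.7 m.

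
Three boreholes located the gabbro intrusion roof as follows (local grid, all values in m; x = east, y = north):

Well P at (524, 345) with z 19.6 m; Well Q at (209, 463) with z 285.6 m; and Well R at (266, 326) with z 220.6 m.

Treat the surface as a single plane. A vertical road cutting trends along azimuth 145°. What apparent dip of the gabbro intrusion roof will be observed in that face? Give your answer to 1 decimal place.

29.8°

Two edge vectors: Well P→Well Q = (-315, 118, 266), Well P→Well R = (-258, -19, 201).
Normal n = (Well P→Well Q) × (Well P→Well R) = (28772, -5313, 36429).
So ∂z/∂x = −n_x/n_z = −0.78981 and ∂z/∂y = −n_y/n_z = 0.14585.
Unit vector along 145° is (sin 145°, cos 145°) = (0.5736, -0.8192).
Slope in that direction = a·(0.5736) + b·(-0.8192) = −0.57249.
Apparent dip = arctan|0.57249| = 29.8° (true dip is 38.8°, so apparent ≤ true as expected).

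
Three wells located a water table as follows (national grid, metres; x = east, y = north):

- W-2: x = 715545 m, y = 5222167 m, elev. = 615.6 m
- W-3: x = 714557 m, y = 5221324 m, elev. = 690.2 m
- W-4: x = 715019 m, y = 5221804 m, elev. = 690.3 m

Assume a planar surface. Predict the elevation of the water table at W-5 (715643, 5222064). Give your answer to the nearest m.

532 m

Let the plane be z = a·x + b·y + c.
W-3−W-2: −988a − 843b = 74.6;  W-4−W-2: −526a − 363b = 74.7.
Solving gives a = −0.42338807, b = 0.40771935.
Then c = 615.6 − a·715545 − b·5222167 = −1825609.71.
At (715643, 5222064): z = −302994.7 + 2129136.5 − 1825609.71 = 532.1 m.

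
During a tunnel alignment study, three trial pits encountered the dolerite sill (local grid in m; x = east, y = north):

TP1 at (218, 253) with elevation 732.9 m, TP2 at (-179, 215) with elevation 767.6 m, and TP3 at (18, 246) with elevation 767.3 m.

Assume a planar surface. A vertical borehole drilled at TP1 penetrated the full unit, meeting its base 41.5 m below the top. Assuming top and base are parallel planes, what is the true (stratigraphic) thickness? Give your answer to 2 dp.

Two edge vectors: TP1→TP2 = (-397, -38, 34.7), TP1→TP3 = (-200, -7, 34.4).
Normal n = (TP1→TP2) × (TP1→TP3) = (-1064.3, 6716.8, -4821).
So ∂z/∂x = −n_x/n_z = −0.22076 and ∂z/∂y = −n_y/n_z = 1.39324.
|∇z| = √(a²+b²) = 1.41062, so dip δ = arctan(1.41062) = 54.67°.
True thickness = vertical thickness × cos δ = 41.5 × cos 54.67° = 24.00 m.

24.00 m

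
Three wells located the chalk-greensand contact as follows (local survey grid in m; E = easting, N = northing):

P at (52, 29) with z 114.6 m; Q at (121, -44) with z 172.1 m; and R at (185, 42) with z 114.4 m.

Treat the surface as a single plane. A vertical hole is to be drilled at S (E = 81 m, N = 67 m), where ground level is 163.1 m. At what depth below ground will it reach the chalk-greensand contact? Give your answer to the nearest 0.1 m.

73.9 m

Two edge vectors: P→Q = (69, -73, 57.5), P→R = (133, 13, -0.2).
Normal n = (P→Q) × (P→R) = (-732.9, 7661.3, 10606).
So ∂z/∂E = −n_x/n_z = 0.06910 and ∂z/∂N = −n_y/n_z = −0.72236.
Intercept c from P: 114.6 − 3.59 + 20.95 = 131.95.
At (81, 67): z_contact = 5.60 − 48.40 + 131.95 = 89.15 m.
Depth below ground = 163.1 − 89.15 = 73.9 m.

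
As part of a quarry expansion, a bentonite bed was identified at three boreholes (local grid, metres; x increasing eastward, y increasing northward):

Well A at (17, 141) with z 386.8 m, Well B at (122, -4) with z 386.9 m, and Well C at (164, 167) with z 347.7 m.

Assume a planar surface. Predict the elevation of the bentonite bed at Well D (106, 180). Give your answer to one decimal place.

359.1 m

Two edge vectors: Well A→Well B = (105, -145, 0.1), Well A→Well C = (147, 26, -39.1).
Normal n = (Well A→Well B) × (Well A→Well C) = (5666.9, 4120.2, 24045).
So ∂z/∂x = −n_x/n_z = −0.23568 and ∂z/∂y = −n_y/n_z = −0.17135.
Intercept c from Well A: 386.8 + 4.01 + 24.16 = 414.97.
At (106, 180): z = −25.0 − 30.8 + 414.97 = 359.1 m.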